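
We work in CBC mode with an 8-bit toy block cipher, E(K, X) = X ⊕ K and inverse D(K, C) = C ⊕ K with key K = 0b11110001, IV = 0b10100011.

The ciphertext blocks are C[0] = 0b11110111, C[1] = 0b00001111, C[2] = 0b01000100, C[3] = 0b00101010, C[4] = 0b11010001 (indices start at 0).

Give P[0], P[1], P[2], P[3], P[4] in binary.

P[0] = 0b10100101, P[1] = 0b00001001, P[2] = 0b10111010, P[3] = 0b10011111, P[4] = 0b00001010

CBC decryption: P_i = D(K, C_i) ⊕ C_{i−1}, with C_{−1} = IV.
P[0]: D(K, 0b11110111) = 0b00000110; 0b00000110 ⊕ 0b10100011 = 0b10100101.
P[1]: D(K, 0b00001111) = 0b11111110; 0b11111110 ⊕ 0b11110111 = 0b00001001.
P[2]: D(K, 0b01000100) = 0b10110101; 0b10110101 ⊕ 0b00001111 = 0b10111010.
P[3]: D(K, 0b00101010) = 0b11011011; 0b11011011 ⊕ 0b01000100 = 0b10011111.
P[4]: D(K, 0b11010001) = 0b00100000; 0b00100000 ⊕ 0b00101010 = 0b00001010.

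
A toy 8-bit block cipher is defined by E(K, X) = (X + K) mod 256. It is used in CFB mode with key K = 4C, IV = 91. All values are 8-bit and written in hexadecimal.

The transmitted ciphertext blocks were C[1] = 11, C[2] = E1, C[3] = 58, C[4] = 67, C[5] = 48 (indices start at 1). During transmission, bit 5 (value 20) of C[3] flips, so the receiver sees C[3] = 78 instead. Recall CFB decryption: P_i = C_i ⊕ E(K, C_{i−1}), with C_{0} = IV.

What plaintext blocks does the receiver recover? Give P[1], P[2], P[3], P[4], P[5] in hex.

Only C[3] changed, to 78. In CFB, a change in C_i flips the same bit in P_i and garbles P_{i+1}. Decrypting the received ciphertext:
P[1]: E(K, 91) = DD; 11 ⊕ DD = CC.
P[2]: E(K, 11) = 5D; E1 ⊕ 5D = BC.
P[3]: E(K, E1) = 2D; 78 ⊕ 2D = 55.
P[4]: E(K, 78) = C4; 67 ⊕ C4 = A3.
P[5]: E(K, 67) = B3; 48 ⊕ B3 = FB.
Blocks that differ from the original plaintext: P[3], P[4].

P[1] = CC, P[2] = BC, P[3] = 55, P[4] = A3, P[5] = FB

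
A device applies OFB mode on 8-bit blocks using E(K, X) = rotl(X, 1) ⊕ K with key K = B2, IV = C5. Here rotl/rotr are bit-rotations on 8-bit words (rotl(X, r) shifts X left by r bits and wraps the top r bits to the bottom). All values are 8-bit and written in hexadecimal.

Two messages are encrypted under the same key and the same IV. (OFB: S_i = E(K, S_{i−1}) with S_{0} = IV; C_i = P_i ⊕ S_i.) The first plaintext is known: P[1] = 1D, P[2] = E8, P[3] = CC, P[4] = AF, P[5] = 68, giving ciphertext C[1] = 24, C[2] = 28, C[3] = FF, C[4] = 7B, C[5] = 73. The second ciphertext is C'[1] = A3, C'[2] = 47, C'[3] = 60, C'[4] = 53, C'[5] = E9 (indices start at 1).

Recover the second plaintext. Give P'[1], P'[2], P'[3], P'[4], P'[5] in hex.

In OFB with a reused IV, both messages share the same keystream S_i, so C_i ⊕ C'_i = P_i ⊕ P'_i and thus P'_i = P_i ⊕ C_i ⊕ C'_i.
P'[1]: 1D ⊕ 24 ⊕ A3 = 9A.
P'[2]: E8 ⊕ 28 ⊕ 47 = 87.
P'[3]: CC ⊕ FF ⊕ 60 = 53.
P'[4]: AF ⊕ 7B ⊕ 53 = 87.
P'[5]: 68 ⊕ 73 ⊕ E9 = F2.

P'[1] = 9A, P'[2] = 87, P'[3] = 53, P'[4] = 87, P'[5] = F2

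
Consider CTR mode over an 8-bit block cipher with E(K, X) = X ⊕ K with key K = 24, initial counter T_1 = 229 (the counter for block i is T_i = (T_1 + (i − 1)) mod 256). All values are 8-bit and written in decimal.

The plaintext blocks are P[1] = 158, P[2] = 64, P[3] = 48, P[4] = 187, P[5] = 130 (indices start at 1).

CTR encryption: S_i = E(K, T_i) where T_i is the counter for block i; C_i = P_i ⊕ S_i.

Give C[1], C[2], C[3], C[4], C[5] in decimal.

C[1] = 99, C[2] = 190, C[3] = 207, C[4] = 75, C[5] = 115

C[1]: T = 229, S = E(K, T) = 253; 158 ⊕ 253 = 99.
C[2]: T = 230, S = E(K, T) = 254; 64 ⊕ 254 = 190.
C[3]: T = 231, S = E(K, T) = 255; 48 ⊕ 255 = 207.
C[4]: T = 232, S = E(K, T) = 240; 187 ⊕ 240 = 75.
C[5]: T = 233, S = E(K, T) = 241; 130 ⊕ 241 = 115.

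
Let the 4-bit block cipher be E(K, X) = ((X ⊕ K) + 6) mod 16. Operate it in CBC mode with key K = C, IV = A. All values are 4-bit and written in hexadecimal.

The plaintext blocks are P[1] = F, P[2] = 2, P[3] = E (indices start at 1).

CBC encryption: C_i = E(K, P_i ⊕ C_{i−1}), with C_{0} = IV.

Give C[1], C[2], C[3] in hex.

C[1] = F, C[2] = 7, C[3] = B

C[1]: P[1] ⊕ A = 5; E(K, 5) = F.
C[2]: P[2] ⊕ F = D; E(K, D) = 7.
C[3]: P[3] ⊕ 7 = 9; E(K, 9) = B.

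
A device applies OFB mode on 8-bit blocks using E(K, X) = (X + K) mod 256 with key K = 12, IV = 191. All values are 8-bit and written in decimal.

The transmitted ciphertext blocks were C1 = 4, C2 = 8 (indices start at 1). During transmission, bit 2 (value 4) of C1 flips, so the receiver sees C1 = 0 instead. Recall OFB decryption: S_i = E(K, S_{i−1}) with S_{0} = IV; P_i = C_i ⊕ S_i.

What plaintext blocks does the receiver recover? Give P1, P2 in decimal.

P1 = 203, P2 = 223

Only C1 changed, to 0. In OFB, a change in C_i flips the same bit in P_i only; the keystream is unaffected. Decrypting the received ciphertext:
P1: S = E(K, 191) = 203; 0 ⊕ 203 = 203.
P2: S = E(K, 203) = 215; 8 ⊕ 215 = 223.
Blocks that differ from the original plaintext: P1.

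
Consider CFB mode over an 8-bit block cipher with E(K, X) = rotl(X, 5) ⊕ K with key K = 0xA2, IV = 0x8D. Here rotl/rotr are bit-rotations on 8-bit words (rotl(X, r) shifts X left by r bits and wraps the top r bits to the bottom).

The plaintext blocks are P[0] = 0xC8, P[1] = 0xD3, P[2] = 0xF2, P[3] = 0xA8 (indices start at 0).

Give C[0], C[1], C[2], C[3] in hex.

CFB encryption: C_i = P_i ⊕ E(K, C_{i−1}), with C_{−1} = IV.
C[0]: E(K, 0x8D) = 0x13; 0xC8 ⊕ 0x13 = 0xDB.
C[1]: E(K, 0xDB) = 0xD9; 0xD3 ⊕ 0xD9 = 0x0A.
C[2]: E(K, 0x0A) = 0xE3; 0xF2 ⊕ 0xE3 = 0x11.
C[3]: E(K, 0x11) = 0x80; 0xA8 ⊕ 0x80 = 0x28.

C[0] = 0xDB, C[1] = 0x0A, C[2] = 0x11, C[3] = 0x28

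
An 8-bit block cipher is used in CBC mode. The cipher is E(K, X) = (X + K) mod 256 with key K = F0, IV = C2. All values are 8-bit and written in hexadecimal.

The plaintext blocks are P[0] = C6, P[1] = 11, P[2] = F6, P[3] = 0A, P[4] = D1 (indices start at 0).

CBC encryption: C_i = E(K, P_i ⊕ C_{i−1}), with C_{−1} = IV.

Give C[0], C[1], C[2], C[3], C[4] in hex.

C[0] = F4, C[1] = D5, C[2] = 13, C[3] = 09, C[4] = C8

C[0]: P[0] ⊕ C2 = 04; E(K, 04) = F4.
C[1]: P[1] ⊕ F4 = E5; E(K, E5) = D5.
C[2]: P[2] ⊕ D5 = 23; E(K, 23) = 13.
C[3]: P[3] ⊕ 13 = 19; E(K, 19) = 09.
C[4]: P[4] ⊕ 09 = D8; E(K, D8) = C8.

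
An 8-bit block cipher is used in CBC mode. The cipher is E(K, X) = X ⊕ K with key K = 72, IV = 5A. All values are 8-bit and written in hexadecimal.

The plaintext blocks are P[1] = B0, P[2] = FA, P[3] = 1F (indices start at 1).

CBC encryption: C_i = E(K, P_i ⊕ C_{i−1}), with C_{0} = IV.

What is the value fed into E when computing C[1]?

C[1]: P[1] ⊕ 5A = EA; E(K, EA) = 98.
So the input to E for block [1] is EA.

EA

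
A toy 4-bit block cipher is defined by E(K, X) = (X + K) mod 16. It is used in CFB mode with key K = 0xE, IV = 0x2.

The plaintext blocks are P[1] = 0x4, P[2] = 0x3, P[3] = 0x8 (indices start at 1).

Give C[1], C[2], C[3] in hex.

C[1] = 0x4, C[2] = 0x1, C[3] = 0x7

CFB encryption: C_i = P_i ⊕ E(K, C_{i−1}), with C_{0} = IV.
C[1]: E(K, 0x2) = 0x0; 0x4 ⊕ 0x0 = 0x4.
C[2]: E(K, 0x4) = 0x2; 0x3 ⊕ 0x2 = 0x1.
C[3]: E(K, 0x1) = 0xF; 0x8 ⊕ 0xF = 0x7.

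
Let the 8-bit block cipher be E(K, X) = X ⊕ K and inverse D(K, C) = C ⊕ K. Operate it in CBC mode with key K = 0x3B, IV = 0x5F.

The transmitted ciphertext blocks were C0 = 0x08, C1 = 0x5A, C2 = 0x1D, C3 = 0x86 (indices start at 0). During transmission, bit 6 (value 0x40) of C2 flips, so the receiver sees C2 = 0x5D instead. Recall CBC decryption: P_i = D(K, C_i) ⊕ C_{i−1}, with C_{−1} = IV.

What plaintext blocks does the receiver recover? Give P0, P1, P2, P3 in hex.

Only C2 changed, to 0x5D. In CBC, a change in C_i garbles P_i and flips the same bit in P_{i+1}. Decrypting the received ciphertext:
P0: D(K, 0x08) = 0x33; 0x33 ⊕ 0x5F = 0x6C.
P1: D(K, 0x5A) = 0x61; 0x61 ⊕ 0x08 = 0x69.
P2: D(K, 0x5D) = 0x66; 0x66 ⊕ 0x5A = 0x3C.
P3: D(K, 0x86) = 0xBD; 0xBD ⊕ 0x5D = 0xE0.
Blocks that differ from the original plaintext: P2, P3.

P0 = 0x6C, P1 = 0x69, P2 = 0x3C, P3 = 0xE0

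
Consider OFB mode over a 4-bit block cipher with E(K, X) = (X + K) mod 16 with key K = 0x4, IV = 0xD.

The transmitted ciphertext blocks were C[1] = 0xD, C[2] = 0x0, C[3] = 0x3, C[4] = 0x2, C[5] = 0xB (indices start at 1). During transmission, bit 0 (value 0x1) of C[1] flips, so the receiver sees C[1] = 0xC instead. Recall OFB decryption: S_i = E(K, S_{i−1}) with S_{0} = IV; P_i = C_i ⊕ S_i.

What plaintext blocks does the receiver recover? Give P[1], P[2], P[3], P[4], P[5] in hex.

P[1] = 0xD, P[2] = 0x5, P[3] = 0xA, P[4] = 0xF, P[5] = 0xA

Only C[1] changed, to 0xC. In OFB, a change in C_i flips the same bit in P_i only; the keystream is unaffected. Decrypting the received ciphertext:
P[1]: S = E(K, 0xD) = 0x1; 0xC ⊕ 0x1 = 0xD.
P[2]: S = E(K, 0x1) = 0x5; 0x0 ⊕ 0x5 = 0x5.
P[3]: S = E(K, 0x5) = 0x9; 0x3 ⊕ 0x9 = 0xA.
P[4]: S = E(K, 0x9) = 0xD; 0x2 ⊕ 0xD = 0xF.
P[5]: S = E(K, 0xD) = 0x1; 0xB ⊕ 0x1 = 0xA.
Blocks that differ from the original plaintext: P[1].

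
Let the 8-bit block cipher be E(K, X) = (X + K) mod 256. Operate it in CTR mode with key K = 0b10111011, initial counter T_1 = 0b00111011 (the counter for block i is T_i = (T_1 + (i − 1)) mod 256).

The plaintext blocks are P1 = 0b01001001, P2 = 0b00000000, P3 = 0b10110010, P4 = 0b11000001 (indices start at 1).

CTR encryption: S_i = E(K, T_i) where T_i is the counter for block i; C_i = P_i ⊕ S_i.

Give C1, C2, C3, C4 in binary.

C1: T = 0b00111011, S = E(K, T) = 0b11110110; 0b01001001 ⊕ 0b11110110 = 0b10111111.
C2: T = 0b00111100, S = E(K, T) = 0b11110111; 0b00000000 ⊕ 0b11110111 = 0b11110111.
C3: T = 0b00111101, S = E(K, T) = 0b11111000; 0b10110010 ⊕ 0b11111000 = 0b01001010.
C4: T = 0b00111110, S = E(K, T) = 0b11111001; 0b11000001 ⊕ 0b11111001 = 0b00111000.

C1 = 0b10111111, C2 = 0b11110111, C3 = 0b01001010, C4 = 0b00111000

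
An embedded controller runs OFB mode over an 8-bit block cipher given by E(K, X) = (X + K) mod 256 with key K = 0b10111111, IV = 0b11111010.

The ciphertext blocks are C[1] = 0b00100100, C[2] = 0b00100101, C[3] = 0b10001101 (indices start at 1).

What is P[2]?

P[2] = 0b01011101

OFB decryption: S_i = E(K, S_{i−1}) with S_{0} = IV; P_i = C_i ⊕ S_i.
P[1]: S = E(K, 0b11111010) = 0b10111001; 0b00100100 ⊕ 0b10111001 = 0b10011101.
P[2]: S = E(K, 0b10111001) = 0b01111000; 0b00100101 ⊕ 0b01111000 = 0b01011101.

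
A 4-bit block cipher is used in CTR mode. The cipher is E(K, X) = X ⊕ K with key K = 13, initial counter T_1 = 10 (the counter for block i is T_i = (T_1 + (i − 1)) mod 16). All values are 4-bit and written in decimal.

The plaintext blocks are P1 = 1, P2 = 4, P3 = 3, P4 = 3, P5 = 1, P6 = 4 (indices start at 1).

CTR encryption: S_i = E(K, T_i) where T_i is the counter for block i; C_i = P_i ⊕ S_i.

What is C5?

C5 = 2

C1: T = 10, S = E(K, T) = 7; 1 ⊕ 7 = 6.
C2: T = 11, S = E(K, T) = 6; 4 ⊕ 6 = 2.
C3: T = 12, S = E(K, T) = 1; 3 ⊕ 1 = 2.
C4: T = 13, S = E(K, T) = 0; 3 ⊕ 0 = 3.
C5: T = 14, S = E(K, T) = 3; 1 ⊕ 3 = 2.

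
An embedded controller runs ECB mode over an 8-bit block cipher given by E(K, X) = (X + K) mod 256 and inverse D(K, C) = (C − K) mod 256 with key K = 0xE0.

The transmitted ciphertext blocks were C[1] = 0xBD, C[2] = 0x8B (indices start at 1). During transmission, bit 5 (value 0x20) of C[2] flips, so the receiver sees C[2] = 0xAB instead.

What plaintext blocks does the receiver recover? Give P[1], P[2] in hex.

P[1] = 0xDD, P[2] = 0xCB

ECB decryption: P_i = D(K, C_i).
Only C[2] changed, to 0xAB. In ECB, a change in C_i affects only P_i. Decrypting the received ciphertext:
P[1]: D(K, 0xBD) = 0xDD.
P[2]: D(K, 0xAB) = 0xCB.
Blocks that differ from the original plaintext: P[2].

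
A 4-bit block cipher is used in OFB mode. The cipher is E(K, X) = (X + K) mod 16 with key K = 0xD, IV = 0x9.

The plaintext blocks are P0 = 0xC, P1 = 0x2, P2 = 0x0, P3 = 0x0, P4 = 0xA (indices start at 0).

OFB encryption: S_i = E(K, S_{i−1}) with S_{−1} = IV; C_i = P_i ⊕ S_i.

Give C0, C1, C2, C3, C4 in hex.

C0: S = E(K, 0x9) = 0x6; 0xC ⊕ 0x6 = 0xA.
C1: S = E(K, 0x6) = 0x3; 0x2 ⊕ 0x3 = 0x1.
C2: S = E(K, 0x3) = 0x0; 0x0 ⊕ 0x0 = 0x0.
C3: S = E(K, 0x0) = 0xD; 0x0 ⊕ 0xD = 0xD.
C4: S = E(K, 0xD) = 0xA; 0xA ⊕ 0xA = 0x0.

C0 = 0xA, C1 = 0x1, C2 = 0x0, C3 = 0xD, C4 = 0x0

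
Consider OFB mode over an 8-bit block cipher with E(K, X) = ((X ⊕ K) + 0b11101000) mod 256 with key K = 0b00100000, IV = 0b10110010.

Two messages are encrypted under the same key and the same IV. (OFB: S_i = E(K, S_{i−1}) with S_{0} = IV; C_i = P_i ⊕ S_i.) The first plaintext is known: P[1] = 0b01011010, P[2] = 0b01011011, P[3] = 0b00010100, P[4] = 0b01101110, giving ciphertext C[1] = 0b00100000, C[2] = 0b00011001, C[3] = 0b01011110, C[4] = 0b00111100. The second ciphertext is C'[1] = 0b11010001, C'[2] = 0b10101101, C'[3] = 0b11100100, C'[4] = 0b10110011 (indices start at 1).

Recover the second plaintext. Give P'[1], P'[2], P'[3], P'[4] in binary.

In OFB with a reused IV, both messages share the same keystream S_i, so C_i ⊕ C'_i = P_i ⊕ P'_i and thus P'_i = P_i ⊕ C_i ⊕ C'_i.
P'[1]: 0b01011010 ⊕ 0b00100000 ⊕ 0b11010001 = 0b10101011.
P'[2]: 0b01011011 ⊕ 0b00011001 ⊕ 0b10101101 = 0b11101111.
P'[3]: 0b00010100 ⊕ 0b01011110 ⊕ 0b11100100 = 0b10101110.
P'[4]: 0b01101110 ⊕ 0b00111100 ⊕ 0b10110011 = 0b11100001.

P'[1] = 0b10101011, P'[2] = 0b11101111, P'[3] = 0b10101110, P'[4] = 0b11100001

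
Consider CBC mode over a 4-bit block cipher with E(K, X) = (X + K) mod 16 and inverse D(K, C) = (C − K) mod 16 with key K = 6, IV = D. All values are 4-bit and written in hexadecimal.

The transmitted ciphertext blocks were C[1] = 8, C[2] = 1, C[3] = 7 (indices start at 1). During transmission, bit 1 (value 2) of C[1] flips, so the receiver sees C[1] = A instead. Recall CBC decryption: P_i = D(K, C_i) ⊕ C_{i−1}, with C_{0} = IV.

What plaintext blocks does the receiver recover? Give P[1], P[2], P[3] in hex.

P[1] = 9, P[2] = 1, P[3] = 0

Only C[1] changed, to A. In CBC, a change in C_i garbles P_i and flips the same bit in P_{i+1}. Decrypting the received ciphertext:
P[1]: D(K, A) = 4; 4 ⊕ D = 9.
P[2]: D(K, 1) = B; B ⊕ A = 1.
P[3]: D(K, 7) = 1; 1 ⊕ 1 = 0.
Blocks that differ from the original plaintext: P[1], P[2].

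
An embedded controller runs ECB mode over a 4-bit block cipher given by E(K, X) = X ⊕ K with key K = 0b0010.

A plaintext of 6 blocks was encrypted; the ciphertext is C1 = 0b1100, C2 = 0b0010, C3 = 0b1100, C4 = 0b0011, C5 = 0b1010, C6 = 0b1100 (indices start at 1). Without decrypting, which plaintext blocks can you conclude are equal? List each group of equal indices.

P1 = P3 = P6

ECB encrypts each block independently with the same key, so equal ciphertext blocks imply equal plaintext blocks.
C1 = C3 = C6 = 0b1100, so P1 = P3 = P6.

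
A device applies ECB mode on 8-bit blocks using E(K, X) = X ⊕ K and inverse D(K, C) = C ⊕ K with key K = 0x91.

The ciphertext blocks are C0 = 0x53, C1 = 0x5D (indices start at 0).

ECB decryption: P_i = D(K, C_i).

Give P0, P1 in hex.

P0: D(K, 0x53) = 0xC2.
P1: D(K, 0x5D) = 0xCC.

P0 = 0xC2, P1 = 0xCC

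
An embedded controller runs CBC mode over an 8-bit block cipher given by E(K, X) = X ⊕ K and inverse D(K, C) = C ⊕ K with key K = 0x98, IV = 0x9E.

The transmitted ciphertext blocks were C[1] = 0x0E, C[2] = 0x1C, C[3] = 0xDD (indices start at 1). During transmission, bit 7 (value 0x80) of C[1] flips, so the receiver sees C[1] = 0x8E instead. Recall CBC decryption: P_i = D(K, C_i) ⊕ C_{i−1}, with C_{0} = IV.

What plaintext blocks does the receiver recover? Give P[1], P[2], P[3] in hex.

P[1] = 0x88, P[2] = 0x0A, P[3] = 0x59

Only C[1] changed, to 0x8E. In CBC, a change in C_i garbles P_i and flips the same bit in P_{i+1}. Decrypting the received ciphertext:
P[1]: D(K, 0x8E) = 0x16; 0x16 ⊕ 0x9E = 0x88.
P[2]: D(K, 0x1C) = 0x84; 0x84 ⊕ 0x8E = 0x0A.
P[3]: D(K, 0xDD) = 0x45; 0x45 ⊕ 0x1C = 0x59.
Blocks that differ from the original plaintext: P[1], P[2].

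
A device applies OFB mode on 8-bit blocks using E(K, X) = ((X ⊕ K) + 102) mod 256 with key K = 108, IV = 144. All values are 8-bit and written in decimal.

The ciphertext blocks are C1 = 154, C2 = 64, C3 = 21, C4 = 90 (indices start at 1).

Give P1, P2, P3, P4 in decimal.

P1 = 248, P2 = 52, P3 = 107, P4 = 34

OFB decryption: S_i = E(K, S_{i−1}) with S_{0} = IV; P_i = C_i ⊕ S_i.
P1: S = E(K, 144) = 98; 154 ⊕ 98 = 248.
P2: S = E(K, 98) = 116; 64 ⊕ 116 = 52.
P3: S = E(K, 116) = 126; 21 ⊕ 126 = 107.
P4: S = E(K, 126) = 120; 90 ⊕ 120 = 34.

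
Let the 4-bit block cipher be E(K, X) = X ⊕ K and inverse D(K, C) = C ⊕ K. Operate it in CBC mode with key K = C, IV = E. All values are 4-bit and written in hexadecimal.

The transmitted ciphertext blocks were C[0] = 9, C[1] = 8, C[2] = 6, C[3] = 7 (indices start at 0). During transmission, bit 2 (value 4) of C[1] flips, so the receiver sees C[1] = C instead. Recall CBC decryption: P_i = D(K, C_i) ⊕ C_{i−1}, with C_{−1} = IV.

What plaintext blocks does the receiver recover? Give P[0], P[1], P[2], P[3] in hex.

Only C[1] changed, to C. In CBC, a change in C_i garbles P_i and flips the same bit in P_{i+1}. Decrypting the received ciphertext:
P[0]: D(K, 9) = 5; 5 ⊕ E = B.
P[1]: D(K, C) = 0; 0 ⊕ 9 = 9.
P[2]: D(K, 6) = A; A ⊕ C = 6.
P[3]: D(K, 7) = B; B ⊕ 6 = D.
Blocks that differ from the original plaintext: P[1], P[2].

P[0] = B, P[1] = 9, P[2] = 6, P[3] = D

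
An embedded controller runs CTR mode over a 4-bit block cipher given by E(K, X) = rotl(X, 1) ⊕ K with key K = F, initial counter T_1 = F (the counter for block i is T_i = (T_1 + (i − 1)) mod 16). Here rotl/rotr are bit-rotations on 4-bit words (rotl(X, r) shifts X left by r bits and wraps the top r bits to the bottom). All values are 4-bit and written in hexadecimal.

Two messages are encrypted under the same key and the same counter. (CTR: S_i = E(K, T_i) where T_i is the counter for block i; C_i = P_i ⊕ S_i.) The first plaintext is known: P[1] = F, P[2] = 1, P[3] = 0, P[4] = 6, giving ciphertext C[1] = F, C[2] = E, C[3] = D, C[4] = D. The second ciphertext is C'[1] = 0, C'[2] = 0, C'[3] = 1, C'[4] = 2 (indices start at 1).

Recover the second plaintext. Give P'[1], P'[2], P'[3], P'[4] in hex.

In CTR with a reused counter, both messages share the same keystream S_i, so C_i ⊕ C'_i = P_i ⊕ P'_i and thus P'_i = P_i ⊕ C_i ⊕ C'_i.
P'[1]: F ⊕ F ⊕ 0 = 0.
P'[2]: 1 ⊕ E ⊕ 0 = F.
P'[3]: 0 ⊕ D ⊕ 1 = C.
P'[4]: 6 ⊕ D ⊕ 2 = 9.

P'[1] = 0, P'[2] = F, P'[3] = C, P'[4] = 9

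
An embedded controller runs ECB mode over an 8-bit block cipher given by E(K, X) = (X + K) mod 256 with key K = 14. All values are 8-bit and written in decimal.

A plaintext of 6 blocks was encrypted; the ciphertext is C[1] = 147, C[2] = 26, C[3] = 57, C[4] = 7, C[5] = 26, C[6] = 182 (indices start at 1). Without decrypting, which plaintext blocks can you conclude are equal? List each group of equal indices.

ECB encrypts each block independently with the same key, so equal ciphertext blocks imply equal plaintext blocks.
C[2] = C[5] = 26, so P[2] = P[5].

P[2] = P[5]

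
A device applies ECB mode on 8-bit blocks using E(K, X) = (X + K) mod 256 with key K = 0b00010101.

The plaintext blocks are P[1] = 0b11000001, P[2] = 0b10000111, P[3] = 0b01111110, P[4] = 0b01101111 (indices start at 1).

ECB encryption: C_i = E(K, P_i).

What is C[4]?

C[4] = 0b10000100

C[4]: E(K, 0b01101111) = 0b10000100.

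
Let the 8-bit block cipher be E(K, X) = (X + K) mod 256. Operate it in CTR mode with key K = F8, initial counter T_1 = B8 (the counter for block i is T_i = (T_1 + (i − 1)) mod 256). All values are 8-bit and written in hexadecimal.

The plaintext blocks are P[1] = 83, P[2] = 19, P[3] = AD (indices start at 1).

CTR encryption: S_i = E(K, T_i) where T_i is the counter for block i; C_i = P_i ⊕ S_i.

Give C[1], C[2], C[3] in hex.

C[1]: T = B8, S = E(K, T) = B0; 83 ⊕ B0 = 33.
C[2]: T = B9, S = E(K, T) = B1; 19 ⊕ B1 = A8.
C[3]: T = BA, S = E(K, T) = B2; AD ⊕ B2 = 1F.

C[1] = 33, C[2] = A8, C[3] = 1F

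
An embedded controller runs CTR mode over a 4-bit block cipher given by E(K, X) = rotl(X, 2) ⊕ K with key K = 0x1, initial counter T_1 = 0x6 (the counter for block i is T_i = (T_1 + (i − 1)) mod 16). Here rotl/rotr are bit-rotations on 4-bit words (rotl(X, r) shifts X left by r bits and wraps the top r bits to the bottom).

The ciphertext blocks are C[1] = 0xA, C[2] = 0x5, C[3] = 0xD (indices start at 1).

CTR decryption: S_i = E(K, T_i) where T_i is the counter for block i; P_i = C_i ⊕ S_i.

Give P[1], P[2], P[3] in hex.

P[1] = 0x2, P[2] = 0x9, P[3] = 0xE

P[1]: T = 0x6, S = E(K, T) = 0x8; 0xA ⊕ 0x8 = 0x2.
P[2]: T = 0x7, S = E(K, T) = 0xC; 0x5 ⊕ 0xC = 0x9.
P[3]: T = 0x8, S = E(K, T) = 0x3; 0xD ⊕ 0x3 = 0xE.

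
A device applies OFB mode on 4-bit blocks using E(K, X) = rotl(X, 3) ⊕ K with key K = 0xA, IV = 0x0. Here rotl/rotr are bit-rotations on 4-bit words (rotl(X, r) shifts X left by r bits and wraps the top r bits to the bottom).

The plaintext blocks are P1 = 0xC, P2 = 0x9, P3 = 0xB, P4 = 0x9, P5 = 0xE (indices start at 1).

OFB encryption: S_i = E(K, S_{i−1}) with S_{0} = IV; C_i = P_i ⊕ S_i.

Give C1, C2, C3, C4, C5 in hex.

C1: S = E(K, 0x0) = 0xA; 0xC ⊕ 0xA = 0x6.
C2: S = E(K, 0xA) = 0xF; 0x9 ⊕ 0xF = 0x6.
C3: S = E(K, 0xF) = 0x5; 0xB ⊕ 0x5 = 0xE.
C4: S = E(K, 0x5) = 0x0; 0x9 ⊕ 0x0 = 0x9.
C5: S = E(K, 0x0) = 0xA; 0xE ⊕ 0xA = 0x4.

C1 = 0x6, C2 = 0x6, C3 = 0xE, C4 = 0x9, C5 = 0x4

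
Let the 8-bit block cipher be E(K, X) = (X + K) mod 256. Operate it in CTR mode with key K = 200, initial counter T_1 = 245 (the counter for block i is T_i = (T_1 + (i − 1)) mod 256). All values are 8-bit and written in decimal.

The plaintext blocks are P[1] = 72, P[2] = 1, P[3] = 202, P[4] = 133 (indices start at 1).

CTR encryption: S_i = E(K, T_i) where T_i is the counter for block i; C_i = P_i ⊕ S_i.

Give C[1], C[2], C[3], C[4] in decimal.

C[1] = 245, C[2] = 191, C[3] = 117, C[4] = 69

C[1]: T = 245, S = E(K, T) = 189; 72 ⊕ 189 = 245.
C[2]: T = 246, S = E(K, T) = 190; 1 ⊕ 190 = 191.
C[3]: T = 247, S = E(K, T) = 191; 202 ⊕ 191 = 117.
C[4]: T = 248, S = E(K, T) = 192; 133 ⊕ 192 = 69.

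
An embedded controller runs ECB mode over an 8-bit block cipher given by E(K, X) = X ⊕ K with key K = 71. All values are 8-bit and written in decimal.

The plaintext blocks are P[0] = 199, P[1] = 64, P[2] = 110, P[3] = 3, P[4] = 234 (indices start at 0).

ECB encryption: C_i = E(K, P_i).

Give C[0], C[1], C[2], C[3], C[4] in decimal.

C[0] = 128, C[1] = 7, C[2] = 41, C[3] = 68, C[4] = 173

C[0]: E(K, 199) = 128.
C[1]: E(K, 64) = 7.
C[2]: E(K, 110) = 41.
C[3]: E(K, 3) = 68.
C[4]: E(K, 234) = 173.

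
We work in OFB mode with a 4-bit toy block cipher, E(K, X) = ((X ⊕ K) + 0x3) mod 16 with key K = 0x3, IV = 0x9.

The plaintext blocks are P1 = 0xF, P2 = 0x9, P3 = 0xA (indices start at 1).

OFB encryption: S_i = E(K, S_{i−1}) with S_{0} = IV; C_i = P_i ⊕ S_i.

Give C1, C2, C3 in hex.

C1 = 0x2, C2 = 0x8, C3 = 0xF

C1: S = E(K, 0x9) = 0xD; 0xF ⊕ 0xD = 0x2.
C2: S = E(K, 0xD) = 0x1; 0x9 ⊕ 0x1 = 0x8.
C3: S = E(K, 0x1) = 0x5; 0xA ⊕ 0x5 = 0xF.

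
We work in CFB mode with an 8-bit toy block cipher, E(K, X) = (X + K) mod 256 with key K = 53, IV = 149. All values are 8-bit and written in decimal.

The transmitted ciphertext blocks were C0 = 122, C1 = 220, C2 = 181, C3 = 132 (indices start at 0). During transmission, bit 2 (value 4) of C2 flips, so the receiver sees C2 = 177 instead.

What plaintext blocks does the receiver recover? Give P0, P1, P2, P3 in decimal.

CFB decryption: P_i = C_i ⊕ E(K, C_{i−1}), with C_{−1} = IV.
Only C2 changed, to 177. In CFB, a change in C_i flips the same bit in P_i and garbles P_{i+1}. Decrypting the received ciphertext:
P0: E(K, 149) = 202; 122 ⊕ 202 = 176.
P1: E(K, 122) = 175; 220 ⊕ 175 = 115.
P2: E(K, 220) = 17; 177 ⊕ 17 = 160.
P3: E(K, 177) = 230; 132 ⊕ 230 = 98.
Blocks that differ from the original plaintext: P2, P3.

P0 = 176, P1 = 115, P2 = 160, P3 = 98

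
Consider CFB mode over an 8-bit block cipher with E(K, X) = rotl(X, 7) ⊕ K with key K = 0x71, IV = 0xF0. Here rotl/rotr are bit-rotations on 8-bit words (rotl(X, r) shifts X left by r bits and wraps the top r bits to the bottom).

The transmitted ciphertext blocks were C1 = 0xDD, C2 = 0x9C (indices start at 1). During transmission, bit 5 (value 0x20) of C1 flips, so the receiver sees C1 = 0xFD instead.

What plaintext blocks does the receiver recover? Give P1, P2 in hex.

CFB decryption: P_i = C_i ⊕ E(K, C_{i−1}), with C_{0} = IV.
Only C1 changed, to 0xFD. In CFB, a change in C_i flips the same bit in P_i and garbles P_{i+1}. Decrypting the received ciphertext:
P1: E(K, 0xF0) = 0x09; 0xFD ⊕ 0x09 = 0xF4.
P2: E(K, 0xFD) = 0x8F; 0x9C ⊕ 0x8F = 0x13.
Blocks that differ from the original plaintext: P1, P2.

P1 = 0xF4, P2 = 0x13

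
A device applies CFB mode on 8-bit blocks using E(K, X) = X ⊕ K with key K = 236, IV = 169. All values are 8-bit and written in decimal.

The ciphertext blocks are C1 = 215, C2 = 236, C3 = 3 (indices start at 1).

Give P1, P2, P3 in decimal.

CFB decryption: P_i = C_i ⊕ E(K, C_{i−1}), with C_{0} = IV.
P1: E(K, 169) = 69; 215 ⊕ 69 = 146.
P2: E(K, 215) = 59; 236 ⊕ 59 = 215.
P3: E(K, 236) = 0; 3 ⊕ 0 = 3.

P1 = 146, P2 = 215, P3 = 3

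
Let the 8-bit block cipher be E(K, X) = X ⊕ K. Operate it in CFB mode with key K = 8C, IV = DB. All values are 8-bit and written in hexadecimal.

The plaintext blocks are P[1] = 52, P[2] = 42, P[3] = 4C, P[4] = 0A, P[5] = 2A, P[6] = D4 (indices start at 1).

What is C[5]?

CFB encryption: C_i = P_i ⊕ E(K, C_{i−1}), with C_{0} = IV.
C[1]: E(K, DB) = 57; 52 ⊕ 57 = 05.
C[2]: E(K, 05) = 89; 42 ⊕ 89 = CB.
C[3]: E(K, CB) = 47; 4C ⊕ 47 = 0B.
C[4]: E(K, 0B) = 87; 0A ⊕ 87 = 8D.
C[5]: E(K, 8D) = 01; 2A ⊕ 01 = 2B.

C[5] = 2B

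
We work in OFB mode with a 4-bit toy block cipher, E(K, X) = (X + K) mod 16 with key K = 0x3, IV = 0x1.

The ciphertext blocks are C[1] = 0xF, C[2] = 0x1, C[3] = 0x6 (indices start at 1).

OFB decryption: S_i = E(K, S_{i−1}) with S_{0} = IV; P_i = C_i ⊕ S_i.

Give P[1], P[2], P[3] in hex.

P[1]: S = E(K, 0x1) = 0x4; 0xF ⊕ 0x4 = 0xB.
P[2]: S = E(K, 0x4) = 0x7; 0x1 ⊕ 0x7 = 0x6.
P[3]: S = E(K, 0x7) = 0xA; 0x6 ⊕ 0xA = 0xC.

P[1] = 0xB, P[2] = 0x6, P[3] = 0xC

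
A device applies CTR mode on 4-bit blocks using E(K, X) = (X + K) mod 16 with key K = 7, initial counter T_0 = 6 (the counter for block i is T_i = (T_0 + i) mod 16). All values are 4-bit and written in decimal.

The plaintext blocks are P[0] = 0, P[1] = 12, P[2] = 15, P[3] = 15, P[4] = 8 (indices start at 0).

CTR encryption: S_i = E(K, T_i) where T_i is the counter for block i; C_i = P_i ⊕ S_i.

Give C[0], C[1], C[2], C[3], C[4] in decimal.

C[0] = 13, C[1] = 2, C[2] = 0, C[3] = 15, C[4] = 9

C[0]: T = 6, S = E(K, T) = 13; 0 ⊕ 13 = 13.
C[1]: T = 7, S = E(K, T) = 14; 12 ⊕ 14 = 2.
C[2]: T = 8, S = E(K, T) = 15; 15 ⊕ 15 = 0.
C[3]: T = 9, S = E(K, T) = 0; 15 ⊕ 0 = 15.
C[4]: T = 10, S = E(K, T) = 1; 8 ⊕ 1 = 9.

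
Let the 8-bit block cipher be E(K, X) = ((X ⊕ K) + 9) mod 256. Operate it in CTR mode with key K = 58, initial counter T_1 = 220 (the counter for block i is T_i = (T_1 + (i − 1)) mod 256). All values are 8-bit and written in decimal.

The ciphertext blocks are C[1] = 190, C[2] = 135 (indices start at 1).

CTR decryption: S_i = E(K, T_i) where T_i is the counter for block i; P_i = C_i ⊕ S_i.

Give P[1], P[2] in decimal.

P[1] = 81, P[2] = 119

P[1]: T = 220, S = E(K, T) = 239; 190 ⊕ 239 = 81.
P[2]: T = 221, S = E(K, T) = 240; 135 ⊕ 240 = 119.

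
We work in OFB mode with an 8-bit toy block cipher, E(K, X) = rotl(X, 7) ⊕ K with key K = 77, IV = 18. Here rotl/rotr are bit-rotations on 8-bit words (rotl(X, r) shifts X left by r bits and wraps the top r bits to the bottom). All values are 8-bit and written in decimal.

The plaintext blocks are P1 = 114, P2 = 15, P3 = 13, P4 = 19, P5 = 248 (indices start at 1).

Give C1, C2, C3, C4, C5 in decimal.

OFB encryption: S_i = E(K, S_{i−1}) with S_{0} = IV; C_i = P_i ⊕ S_i.
C1: S = E(K, 18) = 68; 114 ⊕ 68 = 54.
C2: S = E(K, 68) = 111; 15 ⊕ 111 = 96.
C3: S = E(K, 111) = 250; 13 ⊕ 250 = 247.
C4: S = E(K, 250) = 48; 19 ⊕ 48 = 35.
C5: S = E(K, 48) = 85; 248 ⊕ 85 = 173.

C1 = 54, C2 = 96, C3 = 247, C4 = 35, C5 = 173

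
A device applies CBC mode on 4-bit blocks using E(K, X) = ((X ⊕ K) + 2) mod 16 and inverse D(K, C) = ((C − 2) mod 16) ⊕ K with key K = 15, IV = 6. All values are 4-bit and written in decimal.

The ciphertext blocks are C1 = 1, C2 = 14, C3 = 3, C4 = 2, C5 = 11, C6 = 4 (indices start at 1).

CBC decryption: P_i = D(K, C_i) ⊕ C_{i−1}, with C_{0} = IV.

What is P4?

P4 = 12

P4: D(K, 2) = 15; 15 ⊕ 3 = 12.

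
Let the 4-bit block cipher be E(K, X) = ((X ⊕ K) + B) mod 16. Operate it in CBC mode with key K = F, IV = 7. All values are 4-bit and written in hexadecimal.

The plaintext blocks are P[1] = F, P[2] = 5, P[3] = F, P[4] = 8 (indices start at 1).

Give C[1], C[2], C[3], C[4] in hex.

C[1] = 2, C[2] = 3, C[3] = E, C[4] = 4

CBC encryption: C_i = E(K, P_i ⊕ C_{i−1}), with C_{0} = IV.
C[1]: P[1] ⊕ 7 = 8; E(K, 8) = 2.
C[2]: P[2] ⊕ 2 = 7; E(K, 7) = 3.
C[3]: P[3] ⊕ 3 = C; E(K, C) = E.
C[4]: P[4] ⊕ E = 6; E(K, 6) = 4.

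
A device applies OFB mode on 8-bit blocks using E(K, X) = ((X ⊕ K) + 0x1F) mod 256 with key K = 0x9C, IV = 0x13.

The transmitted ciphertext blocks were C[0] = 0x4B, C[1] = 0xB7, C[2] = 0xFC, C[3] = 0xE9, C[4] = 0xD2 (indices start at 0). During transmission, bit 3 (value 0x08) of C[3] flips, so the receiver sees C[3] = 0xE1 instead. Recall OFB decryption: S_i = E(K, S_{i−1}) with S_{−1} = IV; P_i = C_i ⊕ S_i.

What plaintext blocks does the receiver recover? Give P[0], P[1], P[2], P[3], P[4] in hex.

Only C[3] changed, to 0xE1. In OFB, a change in C_i flips the same bit in P_i only; the keystream is unaffected. Decrypting the received ciphertext:
P[0]: S = E(K, 0x13) = 0xAE; 0x4B ⊕ 0xAE = 0xE5.
P[1]: S = E(K, 0xAE) = 0x51; 0xB7 ⊕ 0x51 = 0xE6.
P[2]: S = E(K, 0x51) = 0xEC; 0xFC ⊕ 0xEC = 0x10.
P[3]: S = E(K, 0xEC) = 0x8F; 0xE1 ⊕ 0x8F = 0x6E.
P[4]: S = E(K, 0x8F) = 0x32; 0xD2 ⊕ 0x32 = 0xE0.
Blocks that differ from the original plaintext: P[3].

P[0] = 0xE5, P[1] = 0xE6, P[2] = 0x10, P[3] = 0x6E, P[4] = 0xE0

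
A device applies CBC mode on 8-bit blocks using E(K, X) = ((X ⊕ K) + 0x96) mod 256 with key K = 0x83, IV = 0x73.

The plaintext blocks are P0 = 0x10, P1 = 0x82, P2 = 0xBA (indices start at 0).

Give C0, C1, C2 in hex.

CBC encryption: C_i = E(K, P_i ⊕ C_{i−1}), with C_{−1} = IV.
C0: P0 ⊕ 0x73 = 0x63; E(K, 0x63) = 0x76.
C1: P1 ⊕ 0x76 = 0xF4; E(K, 0xF4) = 0x0D.
C2: P2 ⊕ 0x0D = 0xB7; E(K, 0xB7) = 0xCA.

C0 = 0x76, C1 = 0x0D, C2 = 0xCA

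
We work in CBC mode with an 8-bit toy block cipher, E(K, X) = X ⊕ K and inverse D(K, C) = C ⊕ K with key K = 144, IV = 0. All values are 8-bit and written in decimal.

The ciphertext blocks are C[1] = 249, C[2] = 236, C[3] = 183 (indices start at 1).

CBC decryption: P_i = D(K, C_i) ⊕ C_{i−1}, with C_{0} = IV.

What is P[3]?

P[3] = 203

P[3]: D(K, 183) = 39; 39 ⊕ 236 = 203.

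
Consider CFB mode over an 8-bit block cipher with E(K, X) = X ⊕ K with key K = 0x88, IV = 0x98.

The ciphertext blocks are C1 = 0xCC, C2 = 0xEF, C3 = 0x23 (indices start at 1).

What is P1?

CFB decryption: P_i = C_i ⊕ E(K, C_{i−1}), with C_{0} = IV.
P1: E(K, 0x98) = 0x10; 0xCC ⊕ 0x10 = 0xDC.

P1 = 0xDC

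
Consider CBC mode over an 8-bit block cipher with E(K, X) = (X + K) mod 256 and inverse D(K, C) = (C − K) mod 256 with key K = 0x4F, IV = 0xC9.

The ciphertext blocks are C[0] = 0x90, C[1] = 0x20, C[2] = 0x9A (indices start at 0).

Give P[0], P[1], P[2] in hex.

CBC decryption: P_i = D(K, C_i) ⊕ C_{i−1}, with C_{−1} = IV.
P[0]: D(K, 0x90) = 0x41; 0x41 ⊕ 0xC9 = 0x88.
P[1]: D(K, 0x20) = 0xD1; 0xD1 ⊕ 0x90 = 0x41.
P[2]: D(K, 0x9A) = 0x4B; 0x4B ⊕ 0x20 = 0x6B.

P[0] = 0x88, P[1] = 0x41, P[2] = 0x6B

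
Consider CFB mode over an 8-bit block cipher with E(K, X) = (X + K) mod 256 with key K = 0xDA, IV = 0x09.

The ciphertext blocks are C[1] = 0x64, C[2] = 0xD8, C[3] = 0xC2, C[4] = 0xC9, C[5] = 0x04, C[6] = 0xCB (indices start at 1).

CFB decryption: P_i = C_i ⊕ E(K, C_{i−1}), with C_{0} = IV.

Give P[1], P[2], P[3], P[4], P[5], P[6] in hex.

P[1]: E(K, 0x09) = 0xE3; 0x64 ⊕ 0xE3 = 0x87.
P[2]: E(K, 0x64) = 0x3E; 0xD8 ⊕ 0x3E = 0xE6.
P[3]: E(K, 0xD8) = 0xB2; 0xC2 ⊕ 0xB2 = 0x70.
P[4]: E(K, 0xC2) = 0x9C; 0xC9 ⊕ 0x9C = 0x55.
P[5]: E(K, 0xC9) = 0xA3; 0x04 ⊕ 0xA3 = 0xA7.
P[6]: E(K, 0x04) = 0xDE; 0xCB ⊕ 0xDE = 0x15.

P[1] = 0x87, P[2] = 0xE6, P[3] = 0x70, P[4] = 0x55, P[5] = 0xA7, P[6] = 0x15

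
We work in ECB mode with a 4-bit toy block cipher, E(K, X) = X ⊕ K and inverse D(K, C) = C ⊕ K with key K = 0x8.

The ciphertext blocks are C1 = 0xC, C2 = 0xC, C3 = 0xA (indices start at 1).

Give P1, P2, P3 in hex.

ECB decryption: P_i = D(K, C_i).
P1: D(K, 0xC) = 0x4.
P2: D(K, 0xC) = 0x4.
P3: D(K, 0xA) = 0x2.

P1 = 0x4, P2 = 0x4, P3 = 0x2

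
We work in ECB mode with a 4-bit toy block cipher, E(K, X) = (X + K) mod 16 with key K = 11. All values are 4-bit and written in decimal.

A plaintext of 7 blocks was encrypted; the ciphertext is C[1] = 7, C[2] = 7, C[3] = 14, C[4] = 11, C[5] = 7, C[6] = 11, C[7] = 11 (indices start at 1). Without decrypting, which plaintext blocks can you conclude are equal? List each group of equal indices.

P[1] = P[2] = P[5]; P[4] = P[6] = P[7]

ECB encrypts each block independently with the same key, so equal ciphertext blocks imply equal plaintext blocks.
C[1] = C[2] = C[5] = 7, so P[1] = P[2] = P[5].
C[4] = C[6] = C[7] = 11, so P[4] = P[6] = P[7].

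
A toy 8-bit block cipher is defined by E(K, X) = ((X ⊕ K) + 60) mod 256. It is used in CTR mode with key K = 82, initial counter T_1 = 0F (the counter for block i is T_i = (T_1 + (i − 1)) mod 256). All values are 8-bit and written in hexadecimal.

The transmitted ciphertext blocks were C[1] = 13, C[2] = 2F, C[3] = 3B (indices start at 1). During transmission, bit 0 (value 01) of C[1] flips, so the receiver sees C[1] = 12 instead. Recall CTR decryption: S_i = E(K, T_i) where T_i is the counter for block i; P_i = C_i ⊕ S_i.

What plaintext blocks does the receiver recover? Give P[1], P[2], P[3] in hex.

Only C[1] changed, to 12. In CTR, a change in C_i flips the same bit in P_i only; the keystream is unaffected. Decrypting the received ciphertext:
P[1]: T = 0F, S = E(K, T) = ED; 12 ⊕ ED = FF.
P[2]: T = 10, S = E(K, T) = F2; 2F ⊕ F2 = DD.
P[3]: T = 11, S = E(K, T) = F3; 3B ⊕ F3 = C8.
Blocks that differ from the original plaintext: P[1].

P[1] = FF, P[2] = DD, P[3] = C8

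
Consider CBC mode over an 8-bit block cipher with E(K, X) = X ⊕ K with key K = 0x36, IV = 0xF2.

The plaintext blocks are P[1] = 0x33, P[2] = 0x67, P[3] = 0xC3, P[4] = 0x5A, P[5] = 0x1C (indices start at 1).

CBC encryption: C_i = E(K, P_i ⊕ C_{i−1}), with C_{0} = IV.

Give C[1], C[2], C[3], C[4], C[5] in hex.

C[1] = 0xF7, C[2] = 0xA6, C[3] = 0x53, C[4] = 0x3F, C[5] = 0x15

C[1]: P[1] ⊕ 0xF2 = 0xC1; E(K, 0xC1) = 0xF7.
C[2]: P[2] ⊕ 0xF7 = 0x90; E(K, 0x90) = 0xA6.
C[3]: P[3] ⊕ 0xA6 = 0x65; E(K, 0x65) = 0x53.
C[4]: P[4] ⊕ 0x53 = 0x09; E(K, 0x09) = 0x3F.
C[5]: P[5] ⊕ 0x3F = 0x23; E(K, 0x23) = 0x15.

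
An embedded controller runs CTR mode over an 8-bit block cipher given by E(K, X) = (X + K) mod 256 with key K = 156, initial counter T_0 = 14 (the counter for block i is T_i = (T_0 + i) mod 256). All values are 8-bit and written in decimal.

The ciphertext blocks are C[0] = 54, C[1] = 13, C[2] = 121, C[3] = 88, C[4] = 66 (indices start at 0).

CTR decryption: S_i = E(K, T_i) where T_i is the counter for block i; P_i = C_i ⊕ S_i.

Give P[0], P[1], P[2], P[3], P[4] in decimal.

P[0] = 156, P[1] = 166, P[2] = 213, P[3] = 245, P[4] = 236

P[0]: T = 14, S = E(K, T) = 170; 54 ⊕ 170 = 156.
P[1]: T = 15, S = E(K, T) = 171; 13 ⊕ 171 = 166.
P[2]: T = 16, S = E(K, T) = 172; 121 ⊕ 172 = 213.
P[3]: T = 17, S = E(K, T) = 173; 88 ⊕ 173 = 245.
P[4]: T = 18, S = E(K, T) = 174; 66 ⊕ 174 = 236.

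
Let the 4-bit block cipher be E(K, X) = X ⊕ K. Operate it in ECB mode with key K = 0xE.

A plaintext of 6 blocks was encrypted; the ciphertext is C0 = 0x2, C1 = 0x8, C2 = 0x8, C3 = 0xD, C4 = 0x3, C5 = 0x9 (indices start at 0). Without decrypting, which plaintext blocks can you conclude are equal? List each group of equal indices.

ECB encrypts each block independently with the same key, so equal ciphertext blocks imply equal plaintext blocks.
C1 = C2 = 0x8, so P1 = P2.

P1 = P2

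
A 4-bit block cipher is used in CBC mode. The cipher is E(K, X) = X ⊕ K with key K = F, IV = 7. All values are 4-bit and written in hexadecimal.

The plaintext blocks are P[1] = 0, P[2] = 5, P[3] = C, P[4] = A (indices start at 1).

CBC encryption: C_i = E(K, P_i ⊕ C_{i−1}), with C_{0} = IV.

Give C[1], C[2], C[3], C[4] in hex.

C[1]: P[1] ⊕ 7 = 7; E(K, 7) = 8.
C[2]: P[2] ⊕ 8 = D; E(K, D) = 2.
C[3]: P[3] ⊕ 2 = E; E(K, E) = 1.
C[4]: P[4] ⊕ 1 = B; E(K, B) = 4.

C[1] = 8, C[2] = 2, C[3] = 1, C[4] = 4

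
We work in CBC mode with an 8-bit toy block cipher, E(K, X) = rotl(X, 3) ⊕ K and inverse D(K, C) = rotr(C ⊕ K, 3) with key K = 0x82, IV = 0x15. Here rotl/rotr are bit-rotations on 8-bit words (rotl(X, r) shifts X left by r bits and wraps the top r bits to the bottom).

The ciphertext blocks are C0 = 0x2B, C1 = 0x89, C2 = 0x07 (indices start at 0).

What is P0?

P0 = 0x20

CBC decryption: P_i = D(K, C_i) ⊕ C_{i−1}, with C_{−1} = IV.
P0: D(K, 0x2B) = 0x35; 0x35 ⊕ 0x15 = 0x20.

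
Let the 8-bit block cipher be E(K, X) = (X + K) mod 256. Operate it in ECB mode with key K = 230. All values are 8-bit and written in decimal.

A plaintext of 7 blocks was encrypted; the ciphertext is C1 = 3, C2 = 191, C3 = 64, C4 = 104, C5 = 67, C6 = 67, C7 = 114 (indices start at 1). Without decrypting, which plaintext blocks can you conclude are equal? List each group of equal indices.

P5 = P6

ECB encrypts each block independently with the same key, so equal ciphertext blocks imply equal plaintext blocks.
C5 = C6 = 67, so P5 = P6.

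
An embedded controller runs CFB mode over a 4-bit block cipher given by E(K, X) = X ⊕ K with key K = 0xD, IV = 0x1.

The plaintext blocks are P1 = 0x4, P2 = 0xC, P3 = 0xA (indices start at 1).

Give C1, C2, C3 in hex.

C1 = 0x8, C2 = 0x9, C3 = 0xE

CFB encryption: C_i = P_i ⊕ E(K, C_{i−1}), with C_{0} = IV.
C1: E(K, 0x1) = 0xC; 0x4 ⊕ 0xC = 0x8.
C2: E(K, 0x8) = 0x5; 0xC ⊕ 0x5 = 0x9.
C3: E(K, 0x9) = 0x4; 0xA ⊕ 0x4 = 0xE.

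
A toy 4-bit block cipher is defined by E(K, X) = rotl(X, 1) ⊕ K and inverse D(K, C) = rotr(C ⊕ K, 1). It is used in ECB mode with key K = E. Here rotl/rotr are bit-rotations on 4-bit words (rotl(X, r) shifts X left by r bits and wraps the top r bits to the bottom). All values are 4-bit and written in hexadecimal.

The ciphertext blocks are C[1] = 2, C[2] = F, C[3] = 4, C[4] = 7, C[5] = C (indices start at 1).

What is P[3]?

P[3] = 5

ECB decryption: P_i = D(K, C_i).
P[3]: D(K, 4) = 5.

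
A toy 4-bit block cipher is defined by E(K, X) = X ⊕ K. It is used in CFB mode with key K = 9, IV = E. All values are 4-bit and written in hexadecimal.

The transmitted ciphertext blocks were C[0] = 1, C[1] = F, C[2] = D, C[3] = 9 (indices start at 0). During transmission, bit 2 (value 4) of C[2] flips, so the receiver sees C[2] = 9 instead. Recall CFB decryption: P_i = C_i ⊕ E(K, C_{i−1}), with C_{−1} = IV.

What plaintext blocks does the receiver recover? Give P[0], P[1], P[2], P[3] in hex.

P[0] = 6, P[1] = 7, P[2] = F, P[3] = 9

Only C[2] changed, to 9. In CFB, a change in C_i flips the same bit in P_i and garbles P_{i+1}. Decrypting the received ciphertext:
P[0]: E(K, E) = 7; 1 ⊕ 7 = 6.
P[1]: E(K, 1) = 8; F ⊕ 8 = 7.
P[2]: E(K, F) = 6; 9 ⊕ 6 = F.
P[3]: E(K, 9) = 0; 9 ⊕ 0 = 9.
Blocks that differ from the original plaintext: P[2], P[3].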